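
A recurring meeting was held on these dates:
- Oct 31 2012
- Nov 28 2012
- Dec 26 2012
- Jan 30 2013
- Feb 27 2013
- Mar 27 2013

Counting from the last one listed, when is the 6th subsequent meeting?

All Wednesdays; the gaps (28, 28, 35, 28, 28) vary with month length.
This is the last Wednesday of each month.
Last Wednesday of April 2013: Apr 24 2013.
Last Wednesday of May 2013: May 29 2013.
Last Wednesday of June 2013: Jun 26 2013.
July 2013 ends with Wednesday Jul 31 2013.
August 2013 ends with Wednesday Aug 28 2013.
September 2013 ends with Wednesday Sep 25 2013.

Sep 25 2013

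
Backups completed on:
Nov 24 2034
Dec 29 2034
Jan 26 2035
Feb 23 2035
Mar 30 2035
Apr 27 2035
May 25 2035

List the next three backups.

Jun 29 2035, Jul 27 2035, Aug 31 2035

Every date is a Friday; gaps 35, 28, 28, 35, 28, 28 days.
Each is the last Friday of its month (at least one falls on the 29th or later, ruling out '4th Friday').
Last Friday of June 2035: Jun 29 2035.
Last Friday of July 2035: Jul 27 2035.
Last Friday of August 2035: Aug 31 2035.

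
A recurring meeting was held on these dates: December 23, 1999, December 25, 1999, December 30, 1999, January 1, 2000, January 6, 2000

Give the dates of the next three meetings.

Every event lands on a Thursday or Saturday (gaps cycle 2, 5, 2, 5).
So the schedule is: every Thursday and Saturday.
The following Saturday is January 8, 2000.
Next Thursday: January 13, 2000.
Next Saturday: January 15, 2000.

January 8, 2000; January 13, 2000; January 15, 2000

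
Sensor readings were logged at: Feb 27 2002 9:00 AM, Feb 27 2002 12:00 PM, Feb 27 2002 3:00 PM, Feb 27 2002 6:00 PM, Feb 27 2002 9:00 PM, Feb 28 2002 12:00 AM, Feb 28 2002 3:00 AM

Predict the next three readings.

Feb 28 2002 6:00 AM, Feb 28 2002 9:00 AM, Feb 28 2002 12:00 PM

Spacing: 3, 3, 3, 3, 3, 3 h — constant 3 h.
Feb 28 2002 3:00 AM + 3 h = Feb 28 2002 6:00 AM.
Feb 28 2002 6:00 AM + 3 h = Feb 28 2002 9:00 AM.
Feb 28 2002 9:00 AM + 3 h = Feb 28 2002 12:00 PM.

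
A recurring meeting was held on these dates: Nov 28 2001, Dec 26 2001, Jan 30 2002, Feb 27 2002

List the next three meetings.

Mar 27 2002, Apr 24 2002, May 29 2002

All Wednesdays; the gaps (28, 35, 28) vary with month length.
This is the last Wednesday of each month.
March 2002 ends with Wednesday Mar 27 2002.
Last Wednesday of April 2002: Apr 24 2002.
Last Wednesday of May 2002: May 29 2002.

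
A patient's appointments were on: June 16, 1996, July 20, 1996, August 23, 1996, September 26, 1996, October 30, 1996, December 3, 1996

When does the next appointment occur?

January 6, 1997

The spacing is 34, 34, 34, 34, 34 days — always 34 days.
December 3, 1996 + 34 days = January 6, 1997.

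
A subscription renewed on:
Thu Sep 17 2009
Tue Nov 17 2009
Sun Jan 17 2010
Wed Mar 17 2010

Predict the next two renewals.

Each date is the 17th; the gaps (61, 61, 59) track the month lengths.
The rule is the 17th of every 2 months.
May 2010: Mon May 17 2010.
Next: July 2010 → Sat Jul 17 2010.

Mon May 17 2010, Sat Jul 17 2010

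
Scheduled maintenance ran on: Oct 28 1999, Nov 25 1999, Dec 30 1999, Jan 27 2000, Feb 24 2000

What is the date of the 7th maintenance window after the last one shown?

Sep 28 2000

All Thursdays; the gaps (28, 35, 28, 28) vary with month length.
This is the last Thursday of each month.
Last Thursday of March 2000: Mar 30 2000.
April 2000 ends with Thursday Apr 27 2000.
May 2000 ends with Thursday May 25 2000.
Last Thursday of June 2000: Jun 29 2000.
Last Thursday of July 2000: Jul 27 2000.
August 2000 ends with Thursday Aug 31 2000.
Last Thursday of September 2000: Sep 28 2000.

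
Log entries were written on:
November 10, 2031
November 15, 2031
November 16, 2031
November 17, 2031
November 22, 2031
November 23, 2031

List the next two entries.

The gap pattern 5, 1, 1, 5, 1 repeats every 3 events.
These are the Mondays, Saturdays and Sundays of each week.
Next Monday: November 24, 2031.
The following Saturday is November 29, 2031.

November 24, 2031; November 29, 2031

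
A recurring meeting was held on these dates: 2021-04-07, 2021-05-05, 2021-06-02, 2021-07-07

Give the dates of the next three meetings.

Gaps: 28, 28, 35 days — a mix of 28 and 35. Every date is a Wednesday.
Each is the 1st Wednesday of its month.
August 2021 — 1st Wednesday is 2021-08-04.
September 2021 — 1st Wednesday is 2021-09-01.
October 2021 — 1st Wednesday is 2021-10-06.

2021-08-04, 2021-09-01, 2021-10-06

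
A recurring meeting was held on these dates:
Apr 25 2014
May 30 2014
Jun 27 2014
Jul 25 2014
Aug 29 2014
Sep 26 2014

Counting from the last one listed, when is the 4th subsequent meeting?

Every date is a Friday; gaps 35, 28, 28, 35, 28 days.
Each is the last Friday of its month (at least one falls on the 29th or later, ruling out '4th Friday').
Last Friday of October 2014: Oct 31 2014.
Last Friday of November 2014: Nov 28 2014.
Last Friday of December 2014: Dec 26 2014.
January 2015 ends with Friday Jan 30 2015.

Jan 30 2015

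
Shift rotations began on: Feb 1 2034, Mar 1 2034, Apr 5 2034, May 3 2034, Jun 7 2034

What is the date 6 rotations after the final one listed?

Gaps: 28, 35, 28, 35 days — a mix of 28 and 35. Every date is a Wednesday.
Each is the 1st Wednesday of its month.
July 2034 — 1st Wednesday is Jul 5 2034.
August 2034 — 1st Wednesday is Aug 2 2034.
September 2034 — 1st Wednesday is Sep 6 2034.
1st Wednesday of October 2034: Oct 4 2034.
1st Wednesday of November 2034: Nov 1 2034.
December 2034 — 1st Wednesday is Dec 6 2034.

Dec 6 2034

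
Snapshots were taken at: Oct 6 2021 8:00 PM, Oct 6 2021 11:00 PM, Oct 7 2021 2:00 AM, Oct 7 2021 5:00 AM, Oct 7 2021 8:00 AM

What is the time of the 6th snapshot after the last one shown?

Spacing: 3, 3, 3, 3 h — constant 3 h.
Oct 7 2021 8:00 AM + 3 h = Oct 7 2021 11:00 AM.
Oct 7 2021 11:00 AM + 3 h = Oct 7 2021 2:00 PM.
Oct 7 2021 2:00 PM + 3 h = Oct 7 2021 5:00 PM.
Oct 7 2021 5:00 PM + 3 h = Oct 7 2021 8:00 PM.
Oct 7 2021 8:00 PM + 3 h = Oct 7 2021 11:00 PM.
Oct 7 2021 11:00 PM + 3 h = Oct 8 2021 2:00 AM.

Oct 8 2021 2:00 AM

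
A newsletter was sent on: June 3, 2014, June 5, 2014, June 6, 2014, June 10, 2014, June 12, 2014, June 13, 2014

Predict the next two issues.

Gaps: 2, 1, 4, 2, 1 days — not constant, but cyclic with period 3.
The events fall on every Tuesday, Thursday and Friday.
Next Tuesday: June 17, 2014.
Next Thursday: June 19, 2014.

June 17, 2014; June 19, 2014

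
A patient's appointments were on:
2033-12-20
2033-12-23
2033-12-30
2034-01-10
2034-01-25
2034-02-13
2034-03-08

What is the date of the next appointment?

2034-04-04

Gaps: 3, 7, 11, 15, 19, 23 days — each gap is 4 larger than the previous one.
Next gap: 27 days. 2034-03-08 + 27 days = 2034-04-04.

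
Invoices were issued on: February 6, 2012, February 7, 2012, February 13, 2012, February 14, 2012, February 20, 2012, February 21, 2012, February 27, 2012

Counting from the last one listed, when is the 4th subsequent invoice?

March 12, 2012

Gaps: 1, 6, 1, 6, 1, 6 days — not constant, but cyclic with period 2.
The events fall on every Monday and Tuesday.
The following Tuesday is February 28, 2012.
Next Monday: March 5, 2012.
Next Tuesday: March 6, 2012.
Next Monday: March 12, 2012.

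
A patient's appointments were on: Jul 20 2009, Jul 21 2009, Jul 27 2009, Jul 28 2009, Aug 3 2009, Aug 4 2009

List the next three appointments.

Aug 10 2009, Aug 11 2009, Aug 17 2009

Every event lands on a Monday or Tuesday (gaps cycle 1, 6, 1, 6, 1).
So the schedule is: every Monday and Tuesday.
The following Monday is Aug 10 2009.
Next Tuesday: Aug 11 2009.
Next Monday: Aug 17 2009.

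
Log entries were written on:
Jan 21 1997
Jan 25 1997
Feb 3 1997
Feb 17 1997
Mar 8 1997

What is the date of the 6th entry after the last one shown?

Oct 13 1997

Intervals are 4, 9, 14, 19 days — an arithmetic progression with common difference 5.
Next gap: 24 days. Mar 8 1997 + 24 days = Apr 1 1997.
Next gap: 29 days. Apr 1 1997 + 29 days = Apr 30 1997.
Next gap: 34 days. Apr 30 1997 + 34 days = Jun 3 1997.
Next gap: 39 days. Jun 3 1997 + 39 days = Jul 12 1997.
Next gap: 44 days. Jul 12 1997 + 44 days = Aug 25 1997.
Next gap: 49 days. Aug 25 1997 + 49 days = Oct 13 1997.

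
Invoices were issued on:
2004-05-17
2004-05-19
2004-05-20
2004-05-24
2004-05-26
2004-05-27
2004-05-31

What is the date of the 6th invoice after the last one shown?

The gap pattern 2, 1, 4, 2, 1, 4 repeats every 3 events.
These are the Mondays, Wednesdays and Thursdays of each week.
The following Wednesday is 2004-06-02.
The following Thursday is 2004-06-03.
Next Monday: 2004-06-07.
The following Wednesday is 2004-06-09.
Next Thursday: 2004-06-10.
Next Monday: 2004-06-14.

2004-06-14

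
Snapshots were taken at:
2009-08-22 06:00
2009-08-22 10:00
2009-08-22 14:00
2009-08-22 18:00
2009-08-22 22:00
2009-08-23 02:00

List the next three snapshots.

2009-08-23 06:00, 2009-08-23 10:00, 2009-08-23 14:00

The interval is a steady 4 hours (4, 4, 4, 4, 4).
2009-08-23 02:00 + 4 h = 2009-08-23 06:00.
2009-08-23 06:00 + 4 h = 2009-08-23 10:00.
2009-08-23 10:00 + 4 h = 2009-08-23 14:00.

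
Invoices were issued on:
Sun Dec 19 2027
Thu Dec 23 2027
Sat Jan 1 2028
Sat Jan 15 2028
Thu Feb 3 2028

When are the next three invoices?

Sun Feb 27 2028, Mon Mar 27 2028, Sun Apr 30 2028

Gaps: 4, 9, 14, 19 days — each gap is 5 larger than the previous one.
Next gap: 24 days. Thu Feb 3 2028 + 24 days = Sun Feb 27 2028.
Next gap: 29 days. Sun Feb 27 2028 + 29 days = Mon Mar 27 2028.
Next gap: 34 days. Mon Mar 27 2028 + 34 days = Sun Apr 30 2028.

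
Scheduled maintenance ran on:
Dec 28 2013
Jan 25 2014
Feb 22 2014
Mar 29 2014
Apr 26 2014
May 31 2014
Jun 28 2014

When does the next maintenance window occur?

All Saturdays; the gaps (28, 28, 35, 28, 35, 28) vary with month length.
This is the last Saturday of each month.
Last Saturday of July 2014: Jul 26 2014.

Jul 26 2014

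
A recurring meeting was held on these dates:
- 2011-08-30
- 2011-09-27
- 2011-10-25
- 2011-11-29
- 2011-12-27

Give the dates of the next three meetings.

2012-01-31, 2012-02-28, 2012-03-27

Every date is a Tuesday; gaps 28, 28, 35, 28 days.
Each is the last Tuesday of its month (at least one falls on the 29th or later, ruling out '4th Tuesday').
January 2012 ends with Tuesday 2012-01-31.
February 2012 ends with Tuesday 2012-02-28.
Last Tuesday of March 2012: 2012-03-27.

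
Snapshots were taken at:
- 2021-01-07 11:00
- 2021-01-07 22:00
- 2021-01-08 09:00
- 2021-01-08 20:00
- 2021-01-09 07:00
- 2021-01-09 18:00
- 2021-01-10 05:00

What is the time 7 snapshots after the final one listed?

2021-01-13 10:00

Spacing: 11, 11, 11, 11, 11, 11 h — constant 11 h.
2021-01-10 05:00 + 11 h = 2021-01-10 16:00.
2021-01-10 16:00 + 11 h = 2021-01-11 03:00.
2021-01-11 03:00 + 11 h = 2021-01-11 14:00.
2021-01-11 14:00 + 11 h = 2021-01-12 01:00.
2021-01-12 01:00 + 11 h = 2021-01-12 12:00.
2021-01-12 12:00 + 11 h = 2021-01-12 23:00.
2021-01-12 23:00 + 11 h = 2021-01-13 10:00.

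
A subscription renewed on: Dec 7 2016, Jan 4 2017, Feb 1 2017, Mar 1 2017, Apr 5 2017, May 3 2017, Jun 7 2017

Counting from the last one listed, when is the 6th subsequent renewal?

Dec 6 2017

These are Wednesdays at 28- or 35-day spacing (28, 28, 28, 35, 28, 35).
The pattern: 1st Wednesday of the month.
July 2017 — 1st Wednesday is Jul 5 2017.
August 2017 — 1st Wednesday is Aug 2 2017.
September 2017 — 1st Wednesday is Sep 6 2017.
1st Wednesday of October 2017: Oct 4 2017.
November 2017 — 1st Wednesday is Nov 1 2017.
1st Wednesday of December 2017: Dec 6 2017.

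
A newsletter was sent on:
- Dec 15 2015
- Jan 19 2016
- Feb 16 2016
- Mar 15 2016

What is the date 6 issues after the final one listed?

All dates are Tuesdays, 35, 28, 28 days apart.
Specifically, the 3rd Tuesday of each month.
April 2016 — 3rd Tuesday is Apr 19 2016.
3rd Tuesday of May 2016: May 17 2016.
3rd Tuesday of June 2016: Jun 21 2016.
July 2016 — 3rd Tuesday is Jul 19 2016.
3rd Tuesday of August 2016: Aug 16 2016.
3rd Tuesday of September 2016: Sep 20 2016.

Sep 20 2016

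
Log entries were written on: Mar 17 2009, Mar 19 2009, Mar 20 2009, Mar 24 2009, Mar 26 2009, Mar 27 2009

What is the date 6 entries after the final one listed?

Apr 10 2009

Every event lands on a Tuesday or Thursday or Friday (gaps cycle 2, 1, 4, 2, 1).
So the schedule is: every Tuesday, Thursday and Friday.
The following Tuesday is Mar 31 2009.
The following Thursday is Apr 2 2009.
The following Friday is Apr 3 2009.
Next Tuesday: Apr 7 2009.
The following Thursday is Apr 9 2009.
Next Friday: Apr 10 2009.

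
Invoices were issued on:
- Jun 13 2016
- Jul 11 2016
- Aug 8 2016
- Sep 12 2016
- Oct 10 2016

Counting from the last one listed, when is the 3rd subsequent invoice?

Jan 9 2017

Gaps: 28, 28, 35, 28 days — a mix of 28 and 35. Every date is a Monday.
Each is the 2nd Monday of its month.
2nd Monday of November 2016: Nov 14 2016.
December 2016 — 2nd Monday is Dec 12 2016.
2nd Monday of January 2017: Jan 9 2017.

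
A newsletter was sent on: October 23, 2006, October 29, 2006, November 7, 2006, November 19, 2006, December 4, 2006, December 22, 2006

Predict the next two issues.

Gaps: 6, 9, 12, 15, 18 days — each gap is 3 larger than the previous one.
Next gap: 21 days. December 22, 2006 + 21 days = January 12, 2007.
Next gap: 24 days. January 12, 2007 + 24 days = February 5, 2007.

January 12, 2007; February 5, 2007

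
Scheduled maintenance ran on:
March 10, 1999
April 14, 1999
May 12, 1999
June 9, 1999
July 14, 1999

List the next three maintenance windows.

August 11, 1999; September 8, 1999; October 13, 1999

These are Wednesdays at 28- or 35-day spacing (35, 28, 28, 35).
The pattern: 2nd Wednesday of the month.
2nd Wednesday of August 1999: August 11, 1999.
2nd Wednesday of September 1999: September 8, 1999.
October 1999 — 2nd Wednesday is October 13, 1999.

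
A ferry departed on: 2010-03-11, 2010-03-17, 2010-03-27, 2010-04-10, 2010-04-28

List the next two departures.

The spacing grows by 4 each time: 6, 10, 14, 18 days.
Next gap: 22 days. 2010-04-28 + 22 days = 2010-05-20.
Next gap: 26 days. 2010-05-20 + 26 days = 2010-06-15.

2010-05-20, 2010-06-15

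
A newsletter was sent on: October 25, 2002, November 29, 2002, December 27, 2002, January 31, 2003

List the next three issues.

These are Fridays with 35, 28, 35-day gaps.
Each is the final Friday of its month — November 29, 2002 is past the 28th, so '4th Friday' doesn't fit.
February 2003 ends with Friday February 28, 2003.
March 2003 ends with Friday March 28, 2003.
April 2003 ends with Friday April 25, 2003.

February 28, 2003; March 28, 2003; April 25, 2003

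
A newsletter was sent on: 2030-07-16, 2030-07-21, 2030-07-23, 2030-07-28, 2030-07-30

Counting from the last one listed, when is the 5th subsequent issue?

2030-08-18

Every event lands on a Tuesday or Sunday (gaps cycle 5, 2, 5, 2).
So the schedule is: every Tuesday and Sunday.
The following Sunday is 2030-08-04.
Next Tuesday: 2030-08-06.
Next Sunday: 2030-08-11.
The following Tuesday is 2030-08-13.
Next Sunday: 2030-08-18.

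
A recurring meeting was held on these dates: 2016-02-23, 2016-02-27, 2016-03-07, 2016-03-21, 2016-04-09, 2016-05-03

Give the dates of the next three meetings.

Intervals are 4, 9, 14, 19, 24 days — an arithmetic progression with common difference 5.
Next gap: 29 days. 2016-05-03 + 29 days = 2016-06-01.
Next gap: 34 days. 2016-06-01 + 34 days = 2016-07-05.
Next gap: 39 days. 2016-07-05 + 39 days = 2016-08-13.

2016-06-01, 2016-07-05, 2016-08-13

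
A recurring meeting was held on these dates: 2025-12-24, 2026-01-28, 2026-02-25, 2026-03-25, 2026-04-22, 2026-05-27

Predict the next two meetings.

2026-06-24, 2026-07-22

Gaps: 35, 28, 28, 28, 35 days — a mix of 28 and 35. Every date is a Wednesday.
Each is the 4th Wednesday of its month.
June 2026 — 4th Wednesday is 2026-06-24.
4th Wednesday of July 2026: 2026-07-22.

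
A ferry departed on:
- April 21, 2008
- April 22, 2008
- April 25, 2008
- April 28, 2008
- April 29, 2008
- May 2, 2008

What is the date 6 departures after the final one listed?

May 16, 2008

Every event lands on a Monday or Tuesday or Friday (gaps cycle 1, 3, 3, 1, 3).
So the schedule is: every Monday, Tuesday and Friday.
Next Monday: May 5, 2008.
The following Tuesday is May 6, 2008.
Next Friday: May 9, 2008.
The following Monday is May 12, 2008.
Next Tuesday: May 13, 2008.
The following Friday is May 16, 2008.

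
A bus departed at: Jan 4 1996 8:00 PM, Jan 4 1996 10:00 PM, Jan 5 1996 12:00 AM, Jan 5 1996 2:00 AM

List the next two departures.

Jan 5 1996 4:00 AM, Jan 5 1996 6:00 AM

Spacing: 2, 2, 2 h — constant 2 h.
Jan 5 1996 2:00 AM + 2 h = Jan 5 1996 4:00 AM.
Jan 5 1996 4:00 AM + 2 h = Jan 5 1996 6:00 AM.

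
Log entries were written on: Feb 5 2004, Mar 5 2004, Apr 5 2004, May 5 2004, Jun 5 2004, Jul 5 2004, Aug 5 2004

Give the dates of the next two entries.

Sep 5 2004, Oct 5 2004

Each date is the 5th; the gaps (29, 31, 30, 31, 30, 31) track the month lengths.
The rule is the 5th of each month.
Next: September 2004 → Sep 5 2004.
October 2004: Oct 5 2004.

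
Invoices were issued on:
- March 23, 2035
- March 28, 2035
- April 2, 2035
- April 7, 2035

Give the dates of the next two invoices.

The spacing is 5, 5, 5 days — always 5 days.
April 7, 2035 + 5 days = April 12, 2035.
April 12, 2035 + 5 days = April 17, 2035.

April 12, 2035; April 17, 2035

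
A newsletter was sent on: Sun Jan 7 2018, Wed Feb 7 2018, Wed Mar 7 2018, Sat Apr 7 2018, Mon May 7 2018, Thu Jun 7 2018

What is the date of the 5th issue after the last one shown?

The day-of-month is always 7 (31, 28, 31, 30, 31 days between events).
So this recurs on the 7th of each month.
Next: July 2018 → Sat Jul 7 2018.
August 2018: Tue Aug 7 2018.
Next: September 2018 → Fri Sep 7 2018.
Next: October 2018 → Sun Oct 7 2018.
Next: November 2018 → Wed Nov 7 2018.

Wed Nov 7 2018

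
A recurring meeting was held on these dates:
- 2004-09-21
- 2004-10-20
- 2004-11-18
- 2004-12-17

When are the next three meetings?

Gaps between consecutive events: 29, 29, 29 days — a constant 29-day interval.
2004-12-17 + 29 days = 2005-01-15.
2005-01-15 + 29 days = 2005-02-13.
2005-02-13 + 29 days = 2005-03-14.

2005-01-15, 2005-02-13, 2005-03-14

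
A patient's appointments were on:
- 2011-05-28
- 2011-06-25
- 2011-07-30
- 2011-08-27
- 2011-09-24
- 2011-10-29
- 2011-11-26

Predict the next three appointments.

2011-12-31, 2012-01-28, 2012-02-25

All Saturdays; the gaps (28, 35, 28, 28, 35, 28) vary with month length.
This is the last Saturday of each month.
Last Saturday of December 2011: 2011-12-31.
January 2012 ends with Saturday 2012-01-28.
Last Saturday of February 2012: 2012-02-25.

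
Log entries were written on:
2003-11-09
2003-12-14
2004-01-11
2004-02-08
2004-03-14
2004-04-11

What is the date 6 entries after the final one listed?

All dates are Sundays, 35, 28, 28, 35, 28 days apart.
Specifically, the 2nd Sunday of each month.
2nd Sunday of May 2004: 2004-05-09.
2nd Sunday of June 2004: 2004-06-13.
July 2004 — 2nd Sunday is 2004-07-11.
2nd Sunday of August 2004: 2004-08-08.
2nd Sunday of September 2004: 2004-09-12.
2nd Sunday of October 2004: 2004-10-10.

2004-10-10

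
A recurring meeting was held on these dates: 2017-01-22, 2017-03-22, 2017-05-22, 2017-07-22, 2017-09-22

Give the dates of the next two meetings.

2017-11-22, 2018-01-22

The day-of-month is always 22 (59, 61, 61, 62 days between events).
So this recurs on the 22nd of every 2 months.
Next: November 2017 → 2017-11-22.
January 2018: 2018-01-22.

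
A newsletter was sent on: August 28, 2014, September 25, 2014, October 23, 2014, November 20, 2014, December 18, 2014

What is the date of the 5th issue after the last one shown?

May 7, 2015

Gaps between consecutive events: 28, 28, 28, 28 days — a constant 28-day interval.
December 18, 2014 + 28 days = January 15, 2015.
January 15, 2015 + 28 days = February 12, 2015.
February 12, 2015 + 28 days = March 12, 2015.
March 12, 2015 + 28 days = April 9, 2015.
April 9, 2015 + 28 days = May 7, 2015.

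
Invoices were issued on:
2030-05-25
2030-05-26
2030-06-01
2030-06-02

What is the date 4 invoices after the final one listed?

2030-06-16

Gaps: 1, 6, 1 days — not constant, but cyclic with period 2.
The events fall on every Saturday and Sunday.
The following Saturday is 2030-06-08.
The following Sunday is 2030-06-09.
Next Saturday: 2030-06-15.
The following Sunday is 2030-06-16.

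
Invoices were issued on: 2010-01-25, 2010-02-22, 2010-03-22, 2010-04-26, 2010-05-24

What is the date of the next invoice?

2010-06-28

All dates are Mondays, 28, 28, 35, 28 days apart.
Specifically, the 4th Monday of each month.
4th Monday of June 2010: 2010-06-28.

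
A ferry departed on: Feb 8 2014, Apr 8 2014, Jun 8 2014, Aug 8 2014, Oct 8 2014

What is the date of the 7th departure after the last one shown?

Each date is the 8th; the gaps (59, 61, 61, 61) track the month lengths.
The rule is the 8th of every 2 months.
Next: December 2014 → Dec 8 2014.
Next: February 2015 → Feb 8 2015.
April 2015: Apr 8 2015.
June 2015: Jun 8 2015.
Next: August 2015 → Aug 8 2015.
October 2015: Oct 8 2015.
December 2015: Dec 8 2015.

Dec 8 2015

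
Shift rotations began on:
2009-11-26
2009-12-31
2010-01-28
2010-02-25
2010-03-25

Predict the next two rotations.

These are Thursdays with 35, 28, 28, 28-day gaps.
Each is the final Thursday of its month — 2009-12-31 is past the 28th, so '4th Thursday' doesn't fit.
April 2010 ends with Thursday 2010-04-29.
Last Thursday of May 2010: 2010-05-27.

2010-04-29, 2010-05-27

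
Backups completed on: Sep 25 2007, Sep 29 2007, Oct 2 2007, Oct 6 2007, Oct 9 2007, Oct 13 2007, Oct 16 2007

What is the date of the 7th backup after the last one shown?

Nov 10 2007

Gaps: 4, 3, 4, 3, 4, 3 days — not constant, but cyclic with period 2.
The events fall on every Tuesday and Saturday.
The following Saturday is Oct 20 2007.
Next Tuesday: Oct 23 2007.
Next Saturday: Oct 27 2007.
The following Tuesday is Oct 30 2007.
The following Saturday is Nov 3 2007.
Next Tuesday: Nov 6 2007.
Next Saturday: Nov 10 2007.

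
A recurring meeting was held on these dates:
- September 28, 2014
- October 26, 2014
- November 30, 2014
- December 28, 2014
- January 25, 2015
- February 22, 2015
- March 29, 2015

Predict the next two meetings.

These are Sundays with 28, 35, 28, 28, 28, 35-day gaps.
Each is the final Sunday of its month — November 30, 2014 is past the 28th, so '4th Sunday' doesn't fit.
April 2015 ends with Sunday April 26, 2015.
May 2015 ends with Sunday May 31, 2015.

April 26, 2015; May 31, 2015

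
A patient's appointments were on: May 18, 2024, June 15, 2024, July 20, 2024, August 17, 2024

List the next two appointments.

These are Saturdays at 28- or 35-day spacing (28, 35, 28).
The pattern: 3rd Saturday of the month.
3rd Saturday of September 2024: September 21, 2024.
October 2024 — 3rd Saturday is October 19, 2024.

September 21, 2024; October 19, 2024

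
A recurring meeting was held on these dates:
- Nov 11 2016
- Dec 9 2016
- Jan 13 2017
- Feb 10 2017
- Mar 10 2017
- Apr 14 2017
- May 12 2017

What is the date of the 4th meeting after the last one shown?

Gaps: 28, 35, 28, 28, 35, 28 days — a mix of 28 and 35. Every date is a Friday.
Each is the 2nd Friday of its month.
2nd Friday of June 2017: Jun 9 2017.
July 2017 — 2nd Friday is Jul 14 2017.
August 2017 — 2nd Friday is Aug 11 2017.
2nd Friday of September 2017: Sep 8 2017.

Sep 8 2017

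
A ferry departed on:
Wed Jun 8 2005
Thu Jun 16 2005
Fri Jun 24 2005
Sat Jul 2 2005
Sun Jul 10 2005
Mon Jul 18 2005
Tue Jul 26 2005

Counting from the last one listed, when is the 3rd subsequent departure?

The spacing is 8, 8, 8, 8, 8, 8 days — always 8 days.
Tue Jul 26 2005 + 8 days = Wed Aug 3 2005.
Wed Aug 3 2005 + 8 days = Thu Aug 11 2005.
Thu Aug 11 2005 + 8 days = Fri Aug 19 2005.

Fri Aug 19 2005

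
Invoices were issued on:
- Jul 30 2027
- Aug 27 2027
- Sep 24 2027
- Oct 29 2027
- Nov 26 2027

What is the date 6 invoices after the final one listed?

These are Fridays with 28, 28, 35, 28-day gaps.
Each is the final Friday of its month — Jul 30 2027 is past the 28th, so '4th Friday' doesn't fit.
December 2027 ends with Friday Dec 31 2027.
Last Friday of January 2028: Jan 28 2028.
February 2028 ends with Friday Feb 25 2028.
March 2028 ends with Friday Mar 31 2028.
Last Friday of April 2028: Apr 28 2028.
Last Friday of May 2028: May 26 2028.

May 26 2028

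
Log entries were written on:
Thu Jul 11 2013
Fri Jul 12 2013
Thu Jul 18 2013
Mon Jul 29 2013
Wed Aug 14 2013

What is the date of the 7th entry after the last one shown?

Wed Apr 23 2014

Intervals are 1, 6, 11, 16 days — an arithmetic progression with common difference 5.
Next gap: 21 days. Wed Aug 14 2013 + 21 days = Wed Sep 4 2013.
Next gap: 26 days. Wed Sep 4 2013 + 26 days = Mon Sep 30 2013.
Next gap: 31 days. Mon Sep 30 2013 + 31 days = Thu Oct 31 2013.
Next gap: 36 days. Thu Oct 31 2013 + 36 days = Fri Dec 6 2013.
Next gap: 41 days. Fri Dec 6 2013 + 41 days = Thu Jan 16 2014.
Next gap: 46 days. Thu Jan 16 2014 + 46 days = Mon Mar 3 2014.
Next gap: 51 days. Mon Mar 3 2014 + 51 days = Wed Apr 23 2014.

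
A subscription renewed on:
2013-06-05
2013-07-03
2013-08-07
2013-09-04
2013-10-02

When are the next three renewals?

Gaps: 28, 35, 28, 28 days — a mix of 28 and 35. Every date is a Wednesday.
Each is the 1st Wednesday of its month.
1st Wednesday of November 2013: 2013-11-06.
1st Wednesday of December 2013: 2013-12-04.
1st Wednesday of January 2014: 2014-01-01.

2013-11-06, 2013-12-04, 2014-01-01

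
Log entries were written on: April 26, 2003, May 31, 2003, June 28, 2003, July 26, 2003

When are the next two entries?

Every date is a Saturday; gaps 35, 28, 28 days.
Each is the last Saturday of its month (at least one falls on the 29th or later, ruling out '4th Saturday').
Last Saturday of August 2003: August 30, 2003.
Last Saturday of September 2003: September 27, 2003.

August 30, 2003; September 27, 2003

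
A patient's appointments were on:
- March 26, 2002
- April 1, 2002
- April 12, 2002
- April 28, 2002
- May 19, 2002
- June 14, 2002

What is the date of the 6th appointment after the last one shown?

March 2, 2003

Intervals are 6, 11, 16, 21, 26 days — an arithmetic progression with common difference 5.
Next gap: 31 days. June 14, 2002 + 31 days = July 15, 2002.
Next gap: 36 days. July 15, 2002 + 36 days = August 20, 2002.
Next gap: 41 days. August 20, 2002 + 41 days = September 30, 2002.
Next gap: 46 days. September 30, 2002 + 46 days = November 15, 2002.
Next gap: 51 days. November 15, 2002 + 51 days = January 5, 2003.
Next gap: 56 days. January 5, 2003 + 56 days = March 2, 2003.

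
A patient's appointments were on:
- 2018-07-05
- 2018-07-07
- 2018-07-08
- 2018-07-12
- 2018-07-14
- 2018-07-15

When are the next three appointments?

2018-07-19, 2018-07-21, 2018-07-22

Gaps: 2, 1, 4, 2, 1 days — not constant, but cyclic with period 3.
The events fall on every Thursday, Saturday and Sunday.
Next Thursday: 2018-07-19.
The following Saturday is 2018-07-21.
Next Sunday: 2018-07-22.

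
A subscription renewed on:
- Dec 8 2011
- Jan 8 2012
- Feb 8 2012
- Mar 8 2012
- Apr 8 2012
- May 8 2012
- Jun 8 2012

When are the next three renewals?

The day-of-month is always 8 (31, 31, 29, 31, 30, 31 days between events).
So this recurs on the 8th of each month.
July 2012: Jul 8 2012.
Next: August 2012 → Aug 8 2012.
Next: September 2012 → Sep 8 2012.

Jul 8 2012, Aug 8 2012, Sep 8 2012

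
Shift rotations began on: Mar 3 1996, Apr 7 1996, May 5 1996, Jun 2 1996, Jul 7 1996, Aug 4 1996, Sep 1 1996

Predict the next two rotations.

Oct 6 1996, Nov 3 1996

All dates are Sundays, 35, 28, 28, 35, 28, 28 days apart.
Specifically, the 1st Sunday of each month.
1st Sunday of October 1996: Oct 6 1996.
1st Sunday of November 1996: Nov 3 1996.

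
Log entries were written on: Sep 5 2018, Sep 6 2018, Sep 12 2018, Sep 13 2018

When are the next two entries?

Every event lands on a Wednesday or Thursday (gaps cycle 1, 6, 1).
So the schedule is: every Wednesday and Thursday.
The following Wednesday is Sep 19 2018.
The following Thursday is Sep 20 2018.

Sep 19 2018, Sep 20 2018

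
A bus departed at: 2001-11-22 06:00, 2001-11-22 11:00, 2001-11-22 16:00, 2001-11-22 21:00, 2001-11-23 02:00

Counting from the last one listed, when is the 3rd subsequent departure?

The interval is a steady 5 hours (5, 5, 5, 5).
2001-11-23 02:00 + 5 h = 2001-11-23 07:00.
2001-11-23 07:00 + 5 h = 2001-11-23 12:00.
2001-11-23 12:00 + 5 h = 2001-11-23 17:00.

2001-11-23 17:00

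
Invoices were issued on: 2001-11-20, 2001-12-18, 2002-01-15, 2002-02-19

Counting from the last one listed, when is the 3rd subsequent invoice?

2002-05-21

All dates are Tuesdays, 28, 28, 35 days apart.
Specifically, the 3rd Tuesday of each month.
3rd Tuesday of March 2002: 2002-03-19.
3rd Tuesday of April 2002: 2002-04-16.
3rd Tuesday of May 2002: 2002-05-21.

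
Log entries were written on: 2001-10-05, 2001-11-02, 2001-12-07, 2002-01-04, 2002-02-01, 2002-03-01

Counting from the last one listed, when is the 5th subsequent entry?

Gaps: 28, 35, 28, 28, 28 days — a mix of 28 and 35. Every date is a Friday.
Each is the 1st Friday of its month.
April 2002 — 1st Friday is 2002-04-05.
May 2002 — 1st Friday is 2002-05-03.
June 2002 — 1st Friday is 2002-06-07.
1st Friday of July 2002: 2002-07-05.
1st Friday of August 2002: 2002-08-02.

2002-08-02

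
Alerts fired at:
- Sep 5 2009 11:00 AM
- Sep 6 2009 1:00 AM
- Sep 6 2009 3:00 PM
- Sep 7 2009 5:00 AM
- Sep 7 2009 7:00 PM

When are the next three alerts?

Sep 8 2009 9:00 AM, Sep 8 2009 11:00 PM, Sep 9 2009 1:00 PM

The interval is a steady 14 hours (14, 14, 14, 14).
Sep 7 2009 7:00 PM + 14 h = Sep 8 2009 9:00 AM.
Sep 8 2009 9:00 AM + 14 h = Sep 8 2009 11:00 PM.
Sep 8 2009 11:00 PM + 14 h = Sep 9 2009 1:00 PM.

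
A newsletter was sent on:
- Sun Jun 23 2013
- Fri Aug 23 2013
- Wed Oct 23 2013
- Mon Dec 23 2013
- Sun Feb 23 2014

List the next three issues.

Wed Apr 23 2014, Mon Jun 23 2014, Sat Aug 23 2014

The day-of-month is always 23 (61, 61, 61, 62 days between events).
So this recurs on the 23rd of every 2 months.
Next: April 2014 → Wed Apr 23 2014.
Next: June 2014 → Mon Jun 23 2014.
Next: August 2014 → Sat Aug 23 2014.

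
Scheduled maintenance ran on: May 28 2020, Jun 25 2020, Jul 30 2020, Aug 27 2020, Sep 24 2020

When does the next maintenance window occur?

Oct 29 2020

All Thursdays; the gaps (28, 35, 28, 28) vary with month length.
This is the last Thursday of each month.
October 2020 ends with Thursday Oct 29 2020.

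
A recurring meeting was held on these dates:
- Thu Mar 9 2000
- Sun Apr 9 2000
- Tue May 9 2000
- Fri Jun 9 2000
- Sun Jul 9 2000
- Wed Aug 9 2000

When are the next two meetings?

The day-of-month is always 9 (31, 30, 31, 30, 31 days between events).
So this recurs on the 9th of each month.
September 2000: Sat Sep 9 2000.
Next: October 2000 → Mon Oct 9 2000.

Sat Sep 9 2000, Mon Oct 9 2000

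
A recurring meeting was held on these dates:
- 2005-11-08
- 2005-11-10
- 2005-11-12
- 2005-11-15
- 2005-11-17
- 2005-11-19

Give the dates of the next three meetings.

The gap pattern 2, 2, 3, 2, 2 repeats every 3 events.
These are the Tuesdays, Thursdays and Saturdays of each week.
The following Tuesday is 2005-11-22.
Next Thursday: 2005-11-24.
The following Saturday is 2005-11-26.

2005-11-22, 2005-11-24, 2005-11-26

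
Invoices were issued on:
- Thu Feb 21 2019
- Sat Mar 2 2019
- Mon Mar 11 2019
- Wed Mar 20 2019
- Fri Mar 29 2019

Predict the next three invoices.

Gaps between consecutive events: 9, 9, 9, 9 days — a constant 9-day interval.
Fri Mar 29 2019 + 9 days = Sun Apr 7 2019.
Sun Apr 7 2019 + 9 days = Tue Apr 16 2019.
Tue Apr 16 2019 + 9 days = Thu Apr 25 2019.

Sun Apr 7 2019, Tue Apr 16 2019, Thu Apr 25 2019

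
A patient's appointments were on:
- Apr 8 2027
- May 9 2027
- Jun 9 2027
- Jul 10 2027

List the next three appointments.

Every event comes 31 days after the last (31, 31, 31).
Jul 10 2027 + 31 days = Aug 10 2027.
Aug 10 2027 + 31 days = Sep 10 2027.
Sep 10 2027 + 31 days = Oct 11 2027.

Aug 10 2027, Sep 10 2027, Oct 11 2027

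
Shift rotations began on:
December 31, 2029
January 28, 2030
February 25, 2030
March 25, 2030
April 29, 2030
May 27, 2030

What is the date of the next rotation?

Every date is a Monday; gaps 28, 28, 28, 35, 28 days.
Each is the last Monday of its month (at least one falls on the 29th or later, ruling out '4th Monday').
June 2030 ends with Monday June 24, 2030.

June 24, 2030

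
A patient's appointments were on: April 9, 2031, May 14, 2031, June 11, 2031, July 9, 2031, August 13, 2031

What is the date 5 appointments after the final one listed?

All dates are Wednesdays, 35, 28, 28, 35 days apart.
Specifically, the 2nd Wednesday of each month.
2nd Wednesday of September 2031: September 10, 2031.
2nd Wednesday of October 2031: October 8, 2031.
2nd Wednesday of November 2031: November 12, 2031.
2nd Wednesday of December 2031: December 10, 2031.
January 2032 — 2nd Wednesday is January 14, 2032.

January 14, 2032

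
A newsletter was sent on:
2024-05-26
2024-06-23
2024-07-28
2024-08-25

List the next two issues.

2024-09-22, 2024-10-27

All dates are Sundays, 28, 35, 28 days apart.
Specifically, the 4th Sunday of each month.
4th Sunday of September 2024: 2024-09-22.
October 2024 — 4th Sunday is 2024-10-27.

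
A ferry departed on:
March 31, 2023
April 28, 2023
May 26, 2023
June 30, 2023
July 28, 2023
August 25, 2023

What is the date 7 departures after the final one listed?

March 29, 2024

These are Fridays with 28, 28, 35, 28, 28-day gaps.
Each is the final Friday of its month — March 31, 2023 is past the 28th, so '4th Friday' doesn't fit.
September 2023 ends with Friday September 29, 2023.
Last Friday of October 2023: October 27, 2023.
November 2023 ends with Friday November 24, 2023.
Last Friday of December 2023: December 29, 2023.
January 2024 ends with Friday January 26, 2024.
February 2024 ends with Friday February 23, 2024.
Last Friday of March 2024: March 29, 2024.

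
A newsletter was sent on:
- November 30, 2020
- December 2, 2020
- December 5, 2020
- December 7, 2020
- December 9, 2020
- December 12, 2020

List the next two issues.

December 14, 2020; December 16, 2020

The gap pattern 2, 3, 2, 2, 3 repeats every 3 events.
These are the Mondays, Wednesdays and Saturdays of each week.
The following Monday is December 14, 2020.
The following Wednesday is December 16, 2020.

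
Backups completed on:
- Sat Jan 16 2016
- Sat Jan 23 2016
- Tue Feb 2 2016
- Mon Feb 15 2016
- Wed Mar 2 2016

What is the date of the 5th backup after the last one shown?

Intervals are 7, 10, 13, 16 days — an arithmetic progression with common difference 3.
Next gap: 19 days. Wed Mar 2 2016 + 19 days = Mon Mar 21 2016.
Next gap: 22 days. Mon Mar 21 2016 + 22 days = Tue Apr 12 2016.
Next gap: 25 days. Tue Apr 12 2016 + 25 days = Sat May 7 2016.
Next gap: 28 days. Sat May 7 2016 + 28 days = Sat Jun 4 2016.
Next gap: 31 days. Sat Jun 4 2016 + 31 days = Tue Jul 5 2016.

Tue Jul 5 2016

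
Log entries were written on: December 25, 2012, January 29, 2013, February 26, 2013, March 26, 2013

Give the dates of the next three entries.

Every date is a Tuesday; gaps 35, 28, 28 days.
Each is the last Tuesday of its month (at least one falls on the 29th or later, ruling out '4th Tuesday').
April 2013 ends with Tuesday April 30, 2013.
May 2013 ends with Tuesday May 28, 2013.
Last Tuesday of June 2013: June 25, 2013.

April 30, 2013; May 28, 2013; June 25, 2013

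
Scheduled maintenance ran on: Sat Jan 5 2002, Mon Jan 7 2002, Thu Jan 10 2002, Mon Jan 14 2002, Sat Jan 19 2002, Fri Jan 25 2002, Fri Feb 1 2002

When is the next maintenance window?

Sat Feb 9 2002

The spacing grows by 1 each time: 2, 3, 4, 5, 6, 7 days.
Next gap: 8 days. Fri Feb 1 2002 + 8 days = Sat Feb 9 2002.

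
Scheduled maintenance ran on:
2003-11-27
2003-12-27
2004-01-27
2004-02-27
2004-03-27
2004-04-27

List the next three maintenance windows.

2004-05-27, 2004-06-27, 2004-07-27

The day-of-month is always 27 (30, 31, 31, 29, 31 days between events).
So this recurs on the 27th of each month.
Next: May 2004 → 2004-05-27.
June 2004: 2004-06-27.
Next: July 2004 → 2004-07-27.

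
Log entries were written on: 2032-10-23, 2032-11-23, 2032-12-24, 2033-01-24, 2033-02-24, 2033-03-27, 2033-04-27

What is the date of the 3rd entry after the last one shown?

2033-07-29

Every event comes 31 days after the last (31, 31, 31, 31, 31, 31).
2033-04-27 + 31 days = 2033-05-28.
2033-05-28 + 31 days = 2033-06-28.
2033-06-28 + 31 days = 2033-07-29.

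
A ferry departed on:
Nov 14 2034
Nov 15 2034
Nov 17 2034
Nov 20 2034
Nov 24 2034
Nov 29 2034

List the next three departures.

Intervals are 1, 2, 3, 4, 5 days — an arithmetic progression with common difference 1.
Next gap: 6 days. Nov 29 2034 + 6 days = Dec 5 2034.
Next gap: 7 days. Dec 5 2034 + 7 days = Dec 12 2034.
Next gap: 8 days. Dec 12 2034 + 8 days = Dec 20 2034.

Dec 5 2034, Dec 12 2034, Dec 20 2034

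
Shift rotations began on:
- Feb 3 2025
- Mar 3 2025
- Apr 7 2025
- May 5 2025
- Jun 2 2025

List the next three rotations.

Gaps: 28, 35, 28, 28 days — a mix of 28 and 35. Every date is a Monday.
Each is the 1st Monday of its month.
1st Monday of July 2025: Jul 7 2025.
August 2025 — 1st Monday is Aug 4 2025.
September 2025 — 1st Monday is Sep 1 2025.

Jul 7 2025, Aug 4 2025, Sep 1 2025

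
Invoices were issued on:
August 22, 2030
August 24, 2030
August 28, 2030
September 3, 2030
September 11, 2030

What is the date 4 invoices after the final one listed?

November 2, 2030

Intervals are 2, 4, 6, 8 days — an arithmetic progression with common difference 2.
Next gap: 10 days. September 11, 2030 + 10 days = September 21, 2030.
Next gap: 12 days. September 21, 2030 + 12 days = October 3, 2030.
Next gap: 14 days. October 3, 2030 + 14 days = October 17, 2030.
Next gap: 16 days. October 17, 2030 + 16 days = November 2, 2030.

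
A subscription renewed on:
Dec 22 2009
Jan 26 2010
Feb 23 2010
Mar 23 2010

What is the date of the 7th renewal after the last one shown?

All dates are Tuesdays, 35, 28, 28 days apart.
Specifically, the 4th Tuesday of each month.
4th Tuesday of April 2010: Apr 27 2010.
May 2010 — 4th Tuesday is May 25 2010.
June 2010 — 4th Tuesday is Jun 22 2010.
4th Tuesday of July 2010: Jul 27 2010.
4th Tuesday of August 2010: Aug 24 2010.
September 2010 — 4th Tuesday is Sep 28 2010.
4th Tuesday of October 2010: Oct 26 2010.

Oct 26 2010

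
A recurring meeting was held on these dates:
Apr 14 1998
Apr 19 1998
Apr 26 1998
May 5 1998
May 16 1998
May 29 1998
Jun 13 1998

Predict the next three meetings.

Intervals are 5, 7, 9, 11, 13, 15 days — an arithmetic progression with common difference 2.
Next gap: 17 days. Jun 13 1998 + 17 days = Jun 30 1998.
Next gap: 19 days. Jun 30 1998 + 19 days = Jul 19 1998.
Next gap: 21 days. Jul 19 1998 + 21 days = Aug 9 1998.

Jun 30 1998, Jul 19 1998, Aug 9 1998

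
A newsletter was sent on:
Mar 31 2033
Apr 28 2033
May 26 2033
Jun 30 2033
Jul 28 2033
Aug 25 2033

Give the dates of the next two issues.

These are Thursdays with 28, 28, 35, 28, 28-day gaps.
Each is the final Thursday of its month — Mar 31 2033 is past the 28th, so '4th Thursday' doesn't fit.
Last Thursday of September 2033: Sep 29 2033.
Last Thursday of October 2033: Oct 27 2033.

Sep 29 2033, Oct 27 2033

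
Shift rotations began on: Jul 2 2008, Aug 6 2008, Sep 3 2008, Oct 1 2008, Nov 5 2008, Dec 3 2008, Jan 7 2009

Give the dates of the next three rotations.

All dates are Wednesdays, 35, 28, 28, 35, 28, 35 days apart.
Specifically, the 1st Wednesday of each month.
February 2009 — 1st Wednesday is Feb 4 2009.
1st Wednesday of March 2009: Mar 4 2009.
1st Wednesday of April 2009: Apr 1 2009.

Feb 4 2009, Mar 4 2009, Apr 1 2009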